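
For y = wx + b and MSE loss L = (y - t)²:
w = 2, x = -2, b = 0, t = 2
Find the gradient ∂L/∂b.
∂L/∂b = -12

y = wx + b = (2)(-2) + 0 = -4
∂L/∂y = 2(y - t) = 2(-4 - 2) = -12
∂y/∂b = 1
∂L/∂b = ∂L/∂y · ∂y/∂b = -12 × 1 = -12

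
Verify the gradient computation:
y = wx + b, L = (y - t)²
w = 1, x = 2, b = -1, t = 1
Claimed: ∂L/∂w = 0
Correct

y = (1)(2) + -1 = 1
∂L/∂y = 2(y - t) = 2(1 - 1) = 0
∂y/∂w = x = 2
∂L/∂w = 0 × 2 = 0

Claimed value: 0
Correct: The correct gradient is 0.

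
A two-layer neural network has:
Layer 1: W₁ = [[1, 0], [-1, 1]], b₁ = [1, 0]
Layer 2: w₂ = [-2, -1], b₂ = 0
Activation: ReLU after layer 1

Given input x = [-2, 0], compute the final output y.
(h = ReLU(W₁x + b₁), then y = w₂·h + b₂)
y = -2

Layer 1 pre-activation: z₁ = [-1, 2]
After ReLU: h = [0, 2]
Layer 2 output: y = -2×0 + -1×2 + 0 = -2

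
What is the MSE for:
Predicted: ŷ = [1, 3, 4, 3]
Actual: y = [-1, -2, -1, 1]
MSE = 14.5

MSE = (1/4)((1--1)² + (3--2)² + (4--1)² + (3-1)²) = (1/4)(4 + 25 + 25 + 4) = 14.5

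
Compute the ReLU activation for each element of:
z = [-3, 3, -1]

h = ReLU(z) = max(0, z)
h = [0, 3, 0]

ReLU applied element-wise: max(0,-3)=0, max(0,3)=3, max(0,-1)=0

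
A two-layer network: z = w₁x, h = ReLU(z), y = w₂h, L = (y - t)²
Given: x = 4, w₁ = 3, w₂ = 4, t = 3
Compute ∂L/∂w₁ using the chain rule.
∂L/∂w₁ = 1440

Forward pass:
z = w₁x = 3×4 = 12
h = ReLU(12) = 12
y = w₂h = 4×12 = 48

Backward pass:
∂L/∂y = 2(y - t) = 2(48 - 3) = 90
∂y/∂h = w₂ = 4
∂h/∂z = 1 (ReLU derivative)
∂z/∂w₁ = x = 4

∂L/∂w₁ = 90 × 4 × 1 × 4 = 1440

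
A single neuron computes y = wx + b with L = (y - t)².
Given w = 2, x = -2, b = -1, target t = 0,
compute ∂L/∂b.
∂L/∂b = -10

y = wx + b = (2)(-2) + -1 = -5
∂L/∂y = 2(y - t) = 2(-5 - 0) = -10
∂y/∂b = 1
∂L/∂b = ∂L/∂y · ∂y/∂b = -10 × 1 = -10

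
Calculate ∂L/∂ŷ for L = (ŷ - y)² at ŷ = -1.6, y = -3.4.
∂L/∂ŷ = 3.6

∂L/∂ŷ = 2(ŷ - y) = 2(-1.6 - -3.4) = 2(1.8) = 3.6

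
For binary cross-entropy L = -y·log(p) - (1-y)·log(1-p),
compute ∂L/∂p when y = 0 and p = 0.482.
∂L/∂p = 1.931

∂L/∂p = -y/p + (1-y)/(1-p) = 0 + 1/0.518 = 1.931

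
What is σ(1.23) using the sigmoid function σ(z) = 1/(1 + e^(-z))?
0.7738

sigmoid(1.23) = 1/(1 + e^(-1.23)) = 1/(1 + 0.2923) = 0.7738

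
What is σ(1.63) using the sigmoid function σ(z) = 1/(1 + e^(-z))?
0.8362

sigmoid(1.63) = 1/(1 + e^(-1.63)) = 1/(1 + 0.1959) = 0.8362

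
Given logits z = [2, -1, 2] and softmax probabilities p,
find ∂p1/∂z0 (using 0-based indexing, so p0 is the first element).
∂p1/∂z0 = -0.01185

p = softmax(z) = [0.4879, 0.02429, 0.4879]
p1 = 0.02429, p0 = 0.4879

∂p1/∂z0 = -p1 × p0 = -0.02429 × 0.4879 = -0.01185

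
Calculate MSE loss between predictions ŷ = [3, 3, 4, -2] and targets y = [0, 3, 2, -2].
MSE = 3.25

MSE = (1/4)((3-0)² + (3-3)² + (4-2)² + (-2--2)²) = (1/4)(9 + 0 + 4 + 0) = 3.25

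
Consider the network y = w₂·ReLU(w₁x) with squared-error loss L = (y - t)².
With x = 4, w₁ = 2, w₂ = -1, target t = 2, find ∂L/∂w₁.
∂L/∂w₁ = 80

Forward pass:
z = w₁x = 2×4 = 8
h = ReLU(8) = 8
y = w₂h = -1×8 = -8

Backward pass:
∂L/∂y = 2(y - t) = 2(-8 - 2) = -20
∂y/∂h = w₂ = -1
∂h/∂z = 1 (ReLU derivative)
∂z/∂w₁ = x = 4

∂L/∂w₁ = -20 × -1 × 1 × 4 = 80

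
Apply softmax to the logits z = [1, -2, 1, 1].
p = [0.3279, 0.0163, 0.3279, 0.3279]

exp(z) = [2.718, 0.1353, 2.718, 2.718]
Sum = 8.29
p = [0.3279, 0.0163, 0.3279, 0.3279]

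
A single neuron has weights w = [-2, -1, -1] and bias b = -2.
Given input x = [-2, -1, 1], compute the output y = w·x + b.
y = 2

y = (-2)(-2) + (-1)(-1) + (-1)(1) + -2 = 2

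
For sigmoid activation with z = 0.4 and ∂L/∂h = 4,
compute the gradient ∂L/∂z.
∂L/∂z = 0.961

σ(0.4) = 0.5987
σ'(0.4) = σ(0.4)(1 - σ(0.4)) = 0.5987 × 0.4013 = 0.2403
∂L/∂z = ∂L/∂h · σ'(z) = 4 × 0.2403 = 0.961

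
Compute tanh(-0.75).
-0.6351

tanh(-0.75) = (e^(-0.75) - e^(0.75))/(e^(-0.75) + e^(0.75)) = -0.6351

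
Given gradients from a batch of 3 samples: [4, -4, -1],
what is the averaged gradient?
Average gradient = -0.3333

Average = (1/3)(4 + -4 + -1) = -1/3 = -0.3333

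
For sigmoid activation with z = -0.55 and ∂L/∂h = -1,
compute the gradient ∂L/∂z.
∂L/∂z = -0.232

σ(-0.55) = 0.3659
σ'(-0.55) = σ(-0.55)(1 - σ(-0.55)) = 0.3659 × 0.6341 = 0.232
∂L/∂z = ∂L/∂h · σ'(z) = -1 × 0.232 = -0.232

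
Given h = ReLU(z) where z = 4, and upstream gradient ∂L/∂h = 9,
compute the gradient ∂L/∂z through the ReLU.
∂L/∂z = 9

h = ReLU(4) = 4
Since z > 0: ∂h/∂z = 1
∂L/∂z = ∂L/∂h · ∂h/∂z = 9 × 1 = 9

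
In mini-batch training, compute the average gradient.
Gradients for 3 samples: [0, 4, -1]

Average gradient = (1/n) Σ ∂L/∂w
Average gradient = 1

Average = (1/3)(0 + 4 + -1) = 3/3 = 1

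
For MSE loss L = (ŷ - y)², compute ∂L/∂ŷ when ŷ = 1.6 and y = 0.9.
∂L/∂ŷ = 1.4

∂L/∂ŷ = 2(ŷ - y) = 2(1.6 - 0.9) = 2(0.7) = 1.4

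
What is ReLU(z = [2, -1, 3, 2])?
h = [2, 0, 3, 2]

ReLU applied element-wise: max(0,2)=2, max(0,-1)=0, max(0,3)=3, max(0,2)=2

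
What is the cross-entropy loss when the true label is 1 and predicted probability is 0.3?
L = 1.204

L = -1·log(0.3) - 0·log(0.7) = -log(0.3) = 1.204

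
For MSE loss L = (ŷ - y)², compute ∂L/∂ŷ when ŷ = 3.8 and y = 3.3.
∂L/∂ŷ = 1.0

∂L/∂ŷ = 2(ŷ - y) = 2(3.8 - 3.3) = 2(0.5) = 1.0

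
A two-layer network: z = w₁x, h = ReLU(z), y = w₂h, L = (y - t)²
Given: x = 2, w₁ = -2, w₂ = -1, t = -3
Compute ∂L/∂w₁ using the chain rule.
∂L/∂w₁ = 0

Forward pass:
z = w₁x = -2×2 = -4
h = ReLU(-4) = 0
y = w₂h = -1×0 = 0

Backward pass:
∂L/∂y = 2(y - t) = 2(0 - -3) = 6
∂y/∂h = w₂ = -1
∂h/∂z = 0 (ReLU derivative)
∂z/∂w₁ = x = 2

∂L/∂w₁ = 6 × -1 × 0 × 2 = 0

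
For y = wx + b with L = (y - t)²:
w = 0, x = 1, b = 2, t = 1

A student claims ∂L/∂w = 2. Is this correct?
Correct

y = (0)(1) + 2 = 2
∂L/∂y = 2(y - t) = 2(2 - 1) = 2
∂y/∂w = x = 1
∂L/∂w = 2 × 1 = 2

Claimed value: 2
Correct: The correct gradient is 2.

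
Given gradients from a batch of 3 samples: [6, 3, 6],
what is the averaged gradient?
Average gradient = 5

Average = (1/3)(6 + 3 + 6) = 15/3 = 5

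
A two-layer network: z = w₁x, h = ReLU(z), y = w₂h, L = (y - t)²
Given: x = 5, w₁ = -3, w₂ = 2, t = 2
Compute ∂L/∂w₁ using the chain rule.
∂L/∂w₁ = 0

Forward pass:
z = w₁x = -3×5 = -15
h = ReLU(-15) = 0
y = w₂h = 2×0 = 0

Backward pass:
∂L/∂y = 2(y - t) = 2(0 - 2) = -4
∂y/∂h = w₂ = 2
∂h/∂z = 0 (ReLU derivative)
∂z/∂w₁ = x = 5

∂L/∂w₁ = -4 × 2 × 0 × 5 = 0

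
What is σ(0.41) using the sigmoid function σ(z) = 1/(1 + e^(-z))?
0.6011

sigmoid(0.41) = 1/(1 + e^(-0.41)) = 1/(1 + 0.6637) = 0.6011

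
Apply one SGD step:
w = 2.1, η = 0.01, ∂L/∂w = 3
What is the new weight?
w_new = 2.07

w_new = w - η·∂L/∂w = 2.1 - 0.01×(3) = 2.1 - (0.03) = 2.07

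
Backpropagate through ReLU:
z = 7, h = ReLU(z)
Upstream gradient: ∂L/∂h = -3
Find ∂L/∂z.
∂L/∂z = -3

h = ReLU(7) = 7
Since z > 0: ∂h/∂z = 1
∂L/∂z = ∂L/∂h · ∂h/∂z = -3 × 1 = -3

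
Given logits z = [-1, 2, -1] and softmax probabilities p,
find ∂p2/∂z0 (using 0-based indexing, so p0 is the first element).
∂p2/∂z0 = -0.00205

p = softmax(z) = [0.04528, 0.9094, 0.04528]
p2 = 0.04528, p0 = 0.04528

∂p2/∂z0 = -p2 × p0 = -0.04528 × 0.04528 = -0.00205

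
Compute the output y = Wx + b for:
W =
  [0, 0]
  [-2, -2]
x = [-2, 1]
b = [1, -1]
y = [1, 1]

Wx = [0×-2 + 0×1, -2×-2 + -2×1]
   = [0, 2]
y = Wx + b = [0 + 1, 2 + -1] = [1, 1]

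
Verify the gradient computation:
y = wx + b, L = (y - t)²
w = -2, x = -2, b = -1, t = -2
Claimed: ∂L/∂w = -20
Correct

y = (-2)(-2) + -1 = 3
∂L/∂y = 2(y - t) = 2(3 - -2) = 10
∂y/∂w = x = -2
∂L/∂w = 10 × -2 = -20

Claimed value: -20
Correct: The correct gradient is -20.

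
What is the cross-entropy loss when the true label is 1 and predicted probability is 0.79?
L = 0.2357

L = -1·log(0.79) - 0·log(0.21) = -log(0.79) = 0.2357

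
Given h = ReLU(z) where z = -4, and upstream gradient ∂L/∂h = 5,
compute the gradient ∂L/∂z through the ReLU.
∂L/∂z = 0

h = ReLU(-4) = 0
Since z < 0: ∂h/∂z = 0
∂L/∂z = ∂L/∂h · ∂h/∂z = 5 × 0 = 0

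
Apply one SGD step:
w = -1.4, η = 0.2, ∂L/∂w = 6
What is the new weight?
w_new = -2.6

w_new = w - η·∂L/∂w = -1.4 - 0.2×(6) = -1.4 - (1.2) = -2.6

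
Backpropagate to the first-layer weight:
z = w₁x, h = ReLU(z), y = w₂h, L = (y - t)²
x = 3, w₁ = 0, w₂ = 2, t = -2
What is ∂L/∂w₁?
∂L/∂w₁ = 0

Forward pass:
z = w₁x = 0×3 = 0
h = ReLU(0) = 0
y = w₂h = 2×0 = 0

Backward pass:
∂L/∂y = 2(y - t) = 2(0 - -2) = 4
∂y/∂h = w₂ = 2
∂h/∂z = 0 (ReLU derivative)
∂z/∂w₁ = x = 3

∂L/∂w₁ = 4 × 2 × 0 × 3 = 0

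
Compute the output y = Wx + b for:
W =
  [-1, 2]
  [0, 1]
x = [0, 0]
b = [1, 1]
y = [1, 1]

Wx = [-1×0 + 2×0, 0×0 + 1×0]
   = [0, 0]
y = Wx + b = [0 + 1, 0 + 1] = [1, 1]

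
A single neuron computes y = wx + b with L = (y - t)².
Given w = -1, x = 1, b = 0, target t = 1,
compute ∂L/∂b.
∂L/∂b = -4

y = wx + b = (-1)(1) + 0 = -1
∂L/∂y = 2(y - t) = 2(-1 - 1) = -4
∂y/∂b = 1
∂L/∂b = ∂L/∂y · ∂y/∂b = -4 × 1 = -4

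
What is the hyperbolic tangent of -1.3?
-0.8617

tanh(-1.3) = (e^(-1.3) - e^(1.3))/(e^(-1.3) + e^(1.3)) = -0.8617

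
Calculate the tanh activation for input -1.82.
-0.9488

tanh(-1.82) = (e^(-1.82) - e^(1.82))/(e^(-1.82) + e^(1.82)) = -0.9488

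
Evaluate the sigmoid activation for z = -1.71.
0.1532

sigmoid(-1.71) = 1/(1 + e^(1.71)) = 1/(1 + 5.529) = 0.1532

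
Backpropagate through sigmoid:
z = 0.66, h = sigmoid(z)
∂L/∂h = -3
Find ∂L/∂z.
∂L/∂z = -0.6739

σ(0.66) = 0.6593
σ'(0.66) = σ(0.66)(1 - σ(0.66)) = 0.6593 × 0.3407 = 0.2246
∂L/∂z = ∂L/∂h · σ'(z) = -3 × 0.2246 = -0.6739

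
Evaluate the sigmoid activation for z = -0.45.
0.3894

sigmoid(-0.45) = 1/(1 + e^(0.45)) = 1/(1 + 1.568) = 0.3894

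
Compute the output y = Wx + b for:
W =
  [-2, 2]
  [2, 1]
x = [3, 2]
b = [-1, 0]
y = [-3, 8]

Wx = [-2×3 + 2×2, 2×3 + 1×2]
   = [-2, 8]
y = Wx + b = [-2 + -1, 8 + 0] = [-3, 8]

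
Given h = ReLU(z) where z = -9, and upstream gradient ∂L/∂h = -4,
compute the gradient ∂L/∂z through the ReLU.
∂L/∂z = 0

h = ReLU(-9) = 0
Since z < 0: ∂h/∂z = 0
∂L/∂z = ∂L/∂h · ∂h/∂z = -4 × 0 = 0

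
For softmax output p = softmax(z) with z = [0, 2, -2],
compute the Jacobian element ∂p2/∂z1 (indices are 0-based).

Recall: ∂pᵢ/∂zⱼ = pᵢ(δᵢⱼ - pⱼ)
∂p2/∂z1 = -0.01376

p = softmax(z) = [0.1173, 0.8668, 0.01588]
p2 = 0.01588, p1 = 0.8668

∂p2/∂z1 = -p2 × p1 = -0.01588 × 0.8668 = -0.01376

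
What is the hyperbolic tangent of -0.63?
-0.5581

tanh(-0.63) = (e^(-0.63) - e^(0.63))/(e^(-0.63) + e^(0.63)) = -0.5581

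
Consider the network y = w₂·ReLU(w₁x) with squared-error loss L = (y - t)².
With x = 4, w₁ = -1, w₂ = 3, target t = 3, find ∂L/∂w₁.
∂L/∂w₁ = 0

Forward pass:
z = w₁x = -1×4 = -4
h = ReLU(-4) = 0
y = w₂h = 3×0 = 0

Backward pass:
∂L/∂y = 2(y - t) = 2(0 - 3) = -6
∂y/∂h = w₂ = 3
∂h/∂z = 0 (ReLU derivative)
∂z/∂w₁ = x = 4

∂L/∂w₁ = -6 × 3 × 0 × 4 = 0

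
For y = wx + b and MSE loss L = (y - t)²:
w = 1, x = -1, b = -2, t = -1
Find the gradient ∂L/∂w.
∂L/∂w = 4

y = wx + b = (1)(-1) + -2 = -3
∂L/∂y = 2(y - t) = 2(-3 - -1) = -4
∂y/∂w = x = -1
∂L/∂w = ∂L/∂y · ∂y/∂w = -4 × -1 = 4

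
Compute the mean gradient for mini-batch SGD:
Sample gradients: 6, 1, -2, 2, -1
Average gradient = 1.2

Average = (1/5)(6 + 1 + -2 + 2 + -1) = 6/5 = 1.2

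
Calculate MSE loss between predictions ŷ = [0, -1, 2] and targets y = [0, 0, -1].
MSE = 3.333

MSE = (1/3)((0-0)² + (-1-0)² + (2--1)²) = (1/3)(0 + 1 + 9) = 3.333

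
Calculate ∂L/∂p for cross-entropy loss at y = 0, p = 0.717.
∂L/∂p = 3.534

∂L/∂p = -y/p + (1-y)/(1-p) = 0 + 1/0.283 = 3.534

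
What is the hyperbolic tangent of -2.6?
-0.989

tanh(-2.6) = (e^(-2.6) - e^(2.6))/(e^(-2.6) + e^(2.6)) = -0.989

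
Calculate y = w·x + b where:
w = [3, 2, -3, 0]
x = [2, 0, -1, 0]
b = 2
y = 11

y = (3)(2) + (2)(0) + (-3)(-1) + (0)(0) + 2 = 11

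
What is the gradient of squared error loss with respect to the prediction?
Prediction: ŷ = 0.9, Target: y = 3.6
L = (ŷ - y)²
∂L/∂ŷ = -5.4

∂L/∂ŷ = 2(ŷ - y) = 2(0.9 - 3.6) = 2(-2.7) = -5.4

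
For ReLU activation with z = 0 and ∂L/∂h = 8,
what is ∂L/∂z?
∂L/∂z = 0

h = ReLU(0) = 0
At z = 0: ∂h/∂z = 0 (by convention)
∂L/∂z = ∂L/∂h · ∂h/∂z = 8 × 0 = 0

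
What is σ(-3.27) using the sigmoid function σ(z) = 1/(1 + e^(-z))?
0.03661

sigmoid(-3.27) = 1/(1 + e^(3.27)) = 1/(1 + 26.31) = 0.03661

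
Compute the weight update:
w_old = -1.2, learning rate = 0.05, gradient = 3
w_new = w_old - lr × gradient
w_new = -1.35

w_new = w - η·∂L/∂w = -1.2 - 0.05×(3) = -1.2 - (0.15) = -1.35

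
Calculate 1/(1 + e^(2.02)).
0.1171

sigmoid(-2.02) = 1/(1 + e^(2.02)) = 1/(1 + 7.538) = 0.1171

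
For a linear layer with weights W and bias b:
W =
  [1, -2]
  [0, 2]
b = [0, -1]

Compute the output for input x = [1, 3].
y = [-5, 5]

Wx = [1×1 + -2×3, 0×1 + 2×3]
   = [-5, 6]
y = Wx + b = [-5 + 0, 6 + -1] = [-5, 5]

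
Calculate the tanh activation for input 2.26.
0.9785

tanh(2.26) = (e^(2.26) - e^(-2.26))/(e^(2.26) + e^(-2.26)) = 0.9785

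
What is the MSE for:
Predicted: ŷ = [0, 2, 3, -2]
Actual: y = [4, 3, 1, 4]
MSE = 14.25

MSE = (1/4)((0-4)² + (2-3)² + (3-1)² + (-2-4)²) = (1/4)(16 + 1 + 4 + 36) = 14.25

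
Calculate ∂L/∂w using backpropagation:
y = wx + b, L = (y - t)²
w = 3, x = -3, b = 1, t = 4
∂L/∂w = 72

y = wx + b = (3)(-3) + 1 = -8
∂L/∂y = 2(y - t) = 2(-8 - 4) = -24
∂y/∂w = x = -3
∂L/∂w = ∂L/∂y · ∂y/∂w = -24 × -3 = 72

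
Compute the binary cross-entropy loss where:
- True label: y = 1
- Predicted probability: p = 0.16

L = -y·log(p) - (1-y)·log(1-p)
L = 1.833

L = -1·log(0.16) - 0·log(0.84) = -log(0.16) = 1.833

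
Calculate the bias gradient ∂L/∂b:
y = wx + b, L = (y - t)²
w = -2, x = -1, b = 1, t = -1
∂L/∂b = 8

y = wx + b = (-2)(-1) + 1 = 3
∂L/∂y = 2(y - t) = 2(3 - -1) = 8
∂y/∂b = 1
∂L/∂b = ∂L/∂y · ∂y/∂b = 8 × 1 = 8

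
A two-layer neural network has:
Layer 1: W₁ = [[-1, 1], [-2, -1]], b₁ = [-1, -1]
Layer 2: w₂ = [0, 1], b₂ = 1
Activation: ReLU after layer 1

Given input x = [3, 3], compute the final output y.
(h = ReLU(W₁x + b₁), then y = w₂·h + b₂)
y = 1

Layer 1 pre-activation: z₁ = [-1, -10]
After ReLU: h = [0, 0]
Layer 2 output: y = 0×0 + 1×0 + 1 = 1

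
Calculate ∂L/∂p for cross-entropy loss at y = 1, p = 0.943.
∂L/∂p = -1.06

∂L/∂p = -y/p + (1-y)/(1-p) = -1/0.943 + 0 = -1.06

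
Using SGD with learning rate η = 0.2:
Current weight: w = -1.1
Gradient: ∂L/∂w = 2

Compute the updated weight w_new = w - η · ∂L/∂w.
w_new = -1.5

w_new = w - η·∂L/∂w = -1.1 - 0.2×(2) = -1.1 - (0.4) = -1.5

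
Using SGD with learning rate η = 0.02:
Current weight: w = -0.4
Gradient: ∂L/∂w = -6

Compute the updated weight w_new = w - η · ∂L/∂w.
w_new = -0.28

w_new = w - η·∂L/∂w = -0.4 - 0.02×(-6) = -0.4 - (-0.12) = -0.28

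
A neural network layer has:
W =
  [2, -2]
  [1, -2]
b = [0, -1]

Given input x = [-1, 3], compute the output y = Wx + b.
y = [-8, -8]

Wx = [2×-1 + -2×3, 1×-1 + -2×3]
   = [-8, -7]
y = Wx + b = [-8 + 0, -7 + -1] = [-8, -8]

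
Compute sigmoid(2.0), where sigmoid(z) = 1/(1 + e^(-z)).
0.8808

sigmoid(2.0) = 1/(1 + e^(-2.0)) = 1/(1 + 0.1353) = 0.8808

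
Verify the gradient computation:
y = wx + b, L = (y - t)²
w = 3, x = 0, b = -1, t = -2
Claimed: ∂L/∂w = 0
Correct

y = (3)(0) + -1 = -1
∂L/∂y = 2(y - t) = 2(-1 - -2) = 2
∂y/∂w = x = 0
∂L/∂w = 2 × 0 = 0

Claimed value: 0
Correct: The correct gradient is 0.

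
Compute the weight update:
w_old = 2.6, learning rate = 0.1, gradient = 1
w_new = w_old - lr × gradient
w_new = 2.5

w_new = w - η·∂L/∂w = 2.6 - 0.1×(1) = 2.6 - (0.1) = 2.5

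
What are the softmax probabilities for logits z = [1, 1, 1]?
p = [0.3333, 0.3333, 0.3333]

exp(z) = [2.718, 2.718, 2.718]
Sum = 8.155
p = [0.3333, 0.3333, 0.3333]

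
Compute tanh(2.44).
0.9849

tanh(2.44) = (e^(2.44) - e^(-2.44))/(e^(2.44) + e^(-2.44)) = 0.9849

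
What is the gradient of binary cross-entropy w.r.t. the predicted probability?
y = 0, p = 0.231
∂L/∂p = 1.3

∂L/∂p = -y/p + (1-y)/(1-p) = 0 + 1/0.769 = 1.3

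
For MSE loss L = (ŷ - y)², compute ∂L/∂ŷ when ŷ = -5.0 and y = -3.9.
∂L/∂ŷ = -2.2

∂L/∂ŷ = 2(ŷ - y) = 2(-5.0 - -3.9) = 2(-1.1) = -2.2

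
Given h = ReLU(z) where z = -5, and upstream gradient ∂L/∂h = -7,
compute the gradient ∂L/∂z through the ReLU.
∂L/∂z = 0

h = ReLU(-5) = 0
Since z < 0: ∂h/∂z = 0
∂L/∂z = ∂L/∂h · ∂h/∂z = -7 × 0 = 0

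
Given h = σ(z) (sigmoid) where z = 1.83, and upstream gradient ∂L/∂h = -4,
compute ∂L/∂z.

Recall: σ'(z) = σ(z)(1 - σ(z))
∂L/∂z = -0.4765

σ(1.83) = 0.8618
σ'(1.83) = σ(1.83)(1 - σ(1.83)) = 0.8618 × 0.1382 = 0.1191
∂L/∂z = ∂L/∂h · σ'(z) = -4 × 0.1191 = -0.4765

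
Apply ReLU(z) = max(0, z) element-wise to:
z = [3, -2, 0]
h = [3, 0, 0]

ReLU applied element-wise: max(0,3)=3, max(0,-2)=0, max(0,0)=0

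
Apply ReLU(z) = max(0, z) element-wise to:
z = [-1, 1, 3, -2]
h = [0, 1, 3, 0]

ReLU applied element-wise: max(0,-1)=0, max(0,1)=1, max(0,3)=3, max(0,-2)=0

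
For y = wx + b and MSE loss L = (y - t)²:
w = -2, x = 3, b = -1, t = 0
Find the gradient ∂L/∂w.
∂L/∂w = -42

y = wx + b = (-2)(3) + -1 = -7
∂L/∂y = 2(y - t) = 2(-7 - 0) = -14
∂y/∂w = x = 3
∂L/∂w = ∂L/∂y · ∂y/∂w = -14 × 3 = -42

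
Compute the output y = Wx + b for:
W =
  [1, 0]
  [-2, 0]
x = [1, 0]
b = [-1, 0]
y = [0, -2]

Wx = [1×1 + 0×0, -2×1 + 0×0]
   = [1, -2]
y = Wx + b = [1 + -1, -2 + 0] = [0, -2]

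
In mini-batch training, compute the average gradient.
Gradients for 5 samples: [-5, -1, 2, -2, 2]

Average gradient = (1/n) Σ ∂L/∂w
Average gradient = -0.8

Average = (1/5)(-5 + -1 + 2 + -2 + 2) = -4/5 = -0.8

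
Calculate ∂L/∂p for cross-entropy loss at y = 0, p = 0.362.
∂L/∂p = 1.567

∂L/∂p = -y/p + (1-y)/(1-p) = 0 + 1/0.638 = 1.567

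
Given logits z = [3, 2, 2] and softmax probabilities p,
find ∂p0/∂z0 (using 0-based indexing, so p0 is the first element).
∂p0/∂z0 = 0.2442

p = softmax(z) = [0.5761, 0.2119, 0.2119]
p0 = 0.5761

∂p0/∂z0 = p0(1 - p0) = 0.5761 × (1 - 0.5761) = 0.2442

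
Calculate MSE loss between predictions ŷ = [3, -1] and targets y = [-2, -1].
MSE = 12.5

MSE = (1/2)((3--2)² + (-1--1)²) = (1/2)(25 + 0) = 12.5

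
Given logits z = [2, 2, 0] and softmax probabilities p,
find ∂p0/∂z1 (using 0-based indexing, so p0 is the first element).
∂p0/∂z1 = -0.2193

p = softmax(z) = [0.4683, 0.4683, 0.06338]
p0 = 0.4683, p1 = 0.4683

∂p0/∂z1 = -p0 × p1 = -0.4683 × 0.4683 = -0.2193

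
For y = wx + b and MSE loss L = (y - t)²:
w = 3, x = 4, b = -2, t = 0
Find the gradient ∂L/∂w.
∂L/∂w = 80

y = wx + b = (3)(4) + -2 = 10
∂L/∂y = 2(y - t) = 2(10 - 0) = 20
∂y/∂w = x = 4
∂L/∂w = ∂L/∂y · ∂y/∂w = 20 × 4 = 80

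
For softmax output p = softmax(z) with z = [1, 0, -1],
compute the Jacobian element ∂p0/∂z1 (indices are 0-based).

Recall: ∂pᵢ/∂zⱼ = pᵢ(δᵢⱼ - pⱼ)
∂p0/∂z1 = -0.1628

p = softmax(z) = [0.6652, 0.2447, 0.09003]
p0 = 0.6652, p1 = 0.2447

∂p0/∂z1 = -p0 × p1 = -0.6652 × 0.2447 = -0.1628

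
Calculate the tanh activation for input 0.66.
0.5784

tanh(0.66) = (e^(0.66) - e^(-0.66))/(e^(0.66) + e^(-0.66)) = 0.5784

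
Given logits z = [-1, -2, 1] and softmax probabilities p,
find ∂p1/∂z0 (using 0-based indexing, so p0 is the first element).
∂p1/∂z0 = -0.004797

p = softmax(z) = [0.1142, 0.04201, 0.8438]
p1 = 0.04201, p0 = 0.1142

∂p1/∂z0 = -p1 × p0 = -0.04201 × 0.1142 = -0.004797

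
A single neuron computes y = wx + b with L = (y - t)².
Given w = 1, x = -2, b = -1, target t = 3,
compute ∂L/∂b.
∂L/∂b = -12

y = wx + b = (1)(-2) + -1 = -3
∂L/∂y = 2(y - t) = 2(-3 - 3) = -12
∂y/∂b = 1
∂L/∂b = ∂L/∂y · ∂y/∂b = -12 × 1 = -12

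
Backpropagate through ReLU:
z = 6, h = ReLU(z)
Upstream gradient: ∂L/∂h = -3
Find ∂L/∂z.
∂L/∂z = -3

h = ReLU(6) = 6
Since z > 0: ∂h/∂z = 1
∂L/∂z = ∂L/∂h · ∂h/∂z = -3 × 1 = -3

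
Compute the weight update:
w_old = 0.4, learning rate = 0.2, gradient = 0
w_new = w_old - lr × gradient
w_new = 0.4

w_new = w - η·∂L/∂w = 0.4 - 0.2×(0) = 0.4 - (0) = 0.4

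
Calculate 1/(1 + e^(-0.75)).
0.6792

sigmoid(0.75) = 1/(1 + e^(-0.75)) = 1/(1 + 0.4724) = 0.6792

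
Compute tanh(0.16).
0.1586

tanh(0.16) = (e^(0.16) - e^(-0.16))/(e^(0.16) + e^(-0.16)) = 0.1586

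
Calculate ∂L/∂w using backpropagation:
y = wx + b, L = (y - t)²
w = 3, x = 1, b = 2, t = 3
∂L/∂w = 4

y = wx + b = (3)(1) + 2 = 5
∂L/∂y = 2(y - t) = 2(5 - 3) = 4
∂y/∂w = x = 1
∂L/∂w = ∂L/∂y · ∂y/∂w = 4 × 1 = 4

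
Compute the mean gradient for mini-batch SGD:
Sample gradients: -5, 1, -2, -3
Average gradient = -2.25

Average = (1/4)(-5 + 1 + -2 + -3) = -9/4 = -2.25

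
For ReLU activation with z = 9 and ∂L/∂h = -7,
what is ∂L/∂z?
∂L/∂z = -7

h = ReLU(9) = 9
Since z > 0: ∂h/∂z = 1
∂L/∂z = ∂L/∂h · ∂h/∂z = -7 × 1 = -7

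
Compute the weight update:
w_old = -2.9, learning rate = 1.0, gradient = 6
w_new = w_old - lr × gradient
w_new = -8.9

w_new = w - η·∂L/∂w = -2.9 - 1.0×(6) = -2.9 - (6) = -8.9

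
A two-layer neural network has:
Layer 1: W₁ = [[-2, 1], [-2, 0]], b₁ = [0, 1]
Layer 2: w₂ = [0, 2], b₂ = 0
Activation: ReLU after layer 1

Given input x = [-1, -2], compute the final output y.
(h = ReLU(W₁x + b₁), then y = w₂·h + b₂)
y = 6

Layer 1 pre-activation: z₁ = [0, 3]
After ReLU: h = [0, 3]
Layer 2 output: y = 0×0 + 2×3 + 0 = 6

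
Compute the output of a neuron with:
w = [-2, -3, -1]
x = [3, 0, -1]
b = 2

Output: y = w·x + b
y = -3

y = (-2)(3) + (-3)(0) + (-1)(-1) + 2 = -3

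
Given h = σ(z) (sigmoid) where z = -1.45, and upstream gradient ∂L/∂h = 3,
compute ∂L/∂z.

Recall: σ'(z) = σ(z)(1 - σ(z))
∂L/∂z = 0.4617

σ(-1.45) = 0.19
σ'(-1.45) = σ(-1.45)(1 - σ(-1.45)) = 0.19 × 0.81 = 0.1539
∂L/∂z = ∂L/∂h · σ'(z) = 3 × 0.1539 = 0.4617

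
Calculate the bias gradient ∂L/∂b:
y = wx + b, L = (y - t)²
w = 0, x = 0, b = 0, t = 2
∂L/∂b = -4

y = wx + b = (0)(0) + 0 = 0
∂L/∂y = 2(y - t) = 2(0 - 2) = -4
∂y/∂b = 1
∂L/∂b = ∂L/∂y · ∂y/∂b = -4 × 1 = -4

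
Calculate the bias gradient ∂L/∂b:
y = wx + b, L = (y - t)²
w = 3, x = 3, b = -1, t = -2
∂L/∂b = 20

y = wx + b = (3)(3) + -1 = 8
∂L/∂y = 2(y - t) = 2(8 - -2) = 20
∂y/∂b = 1
∂L/∂b = ∂L/∂y · ∂y/∂b = 20 × 1 = 20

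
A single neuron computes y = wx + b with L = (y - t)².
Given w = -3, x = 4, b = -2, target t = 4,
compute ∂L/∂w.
∂L/∂w = -144

y = wx + b = (-3)(4) + -2 = -14
∂L/∂y = 2(y - t) = 2(-14 - 4) = -36
∂y/∂w = x = 4
∂L/∂w = ∂L/∂y · ∂y/∂w = -36 × 4 = -144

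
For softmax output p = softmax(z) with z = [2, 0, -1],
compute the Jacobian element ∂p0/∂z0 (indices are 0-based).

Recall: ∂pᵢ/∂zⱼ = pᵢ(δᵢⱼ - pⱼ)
∂p0/∂z0 = 0.1318

p = softmax(z) = [0.8438, 0.1142, 0.04201]
p0 = 0.8438

∂p0/∂z0 = p0(1 - p0) = 0.8438 × (1 - 0.8438) = 0.1318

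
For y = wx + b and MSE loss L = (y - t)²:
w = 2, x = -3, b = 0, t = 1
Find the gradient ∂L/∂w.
∂L/∂w = 42

y = wx + b = (2)(-3) + 0 = -6
∂L/∂y = 2(y - t) = 2(-6 - 1) = -14
∂y/∂w = x = -3
∂L/∂w = ∂L/∂y · ∂y/∂w = -14 × -3 = 42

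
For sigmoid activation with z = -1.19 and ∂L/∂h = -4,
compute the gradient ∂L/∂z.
∂L/∂z = -0.7154

σ(-1.19) = 0.2333
σ'(-1.19) = σ(-1.19)(1 - σ(-1.19)) = 0.2333 × 0.7667 = 0.1788
∂L/∂z = ∂L/∂h · σ'(z) = -4 × 0.1788 = -0.7154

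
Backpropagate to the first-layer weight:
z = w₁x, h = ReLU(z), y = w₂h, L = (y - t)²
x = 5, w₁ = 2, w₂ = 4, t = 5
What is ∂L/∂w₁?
∂L/∂w₁ = 1400

Forward pass:
z = w₁x = 2×5 = 10
h = ReLU(10) = 10
y = w₂h = 4×10 = 40

Backward pass:
∂L/∂y = 2(y - t) = 2(40 - 5) = 70
∂y/∂h = w₂ = 4
∂h/∂z = 1 (ReLU derivative)
∂z/∂w₁ = x = 5

∂L/∂w₁ = 70 × 4 × 1 × 5 = 1400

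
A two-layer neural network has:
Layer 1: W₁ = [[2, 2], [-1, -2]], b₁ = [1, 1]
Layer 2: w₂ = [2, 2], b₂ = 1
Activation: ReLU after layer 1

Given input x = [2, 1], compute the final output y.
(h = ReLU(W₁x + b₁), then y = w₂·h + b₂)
y = 15

Layer 1 pre-activation: z₁ = [7, -3]
After ReLU: h = [7, 0]
Layer 2 output: y = 2×7 + 2×0 + 1 = 15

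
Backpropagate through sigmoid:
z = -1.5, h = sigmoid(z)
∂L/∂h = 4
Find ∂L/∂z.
∂L/∂z = 0.5966

σ(-1.5) = 0.1824
σ'(-1.5) = σ(-1.5)(1 - σ(-1.5)) = 0.1824 × 0.8176 = 0.1491
∂L/∂z = ∂L/∂h · σ'(z) = 4 × 0.1491 = 0.5966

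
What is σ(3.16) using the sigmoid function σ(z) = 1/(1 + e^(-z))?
0.9593

sigmoid(3.16) = 1/(1 + e^(-3.16)) = 1/(1 + 0.04243) = 0.9593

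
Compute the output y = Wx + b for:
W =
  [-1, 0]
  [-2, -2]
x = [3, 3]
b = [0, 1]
y = [-3, -11]

Wx = [-1×3 + 0×3, -2×3 + -2×3]
   = [-3, -12]
y = Wx + b = [-3 + 0, -12 + 1] = [-3, -11]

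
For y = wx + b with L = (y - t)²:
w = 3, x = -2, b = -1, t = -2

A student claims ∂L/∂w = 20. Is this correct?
Correct

y = (3)(-2) + -1 = -7
∂L/∂y = 2(y - t) = 2(-7 - -2) = -10
∂y/∂w = x = -2
∂L/∂w = -10 × -2 = 20

Claimed value: 20
Correct: The correct gradient is 20.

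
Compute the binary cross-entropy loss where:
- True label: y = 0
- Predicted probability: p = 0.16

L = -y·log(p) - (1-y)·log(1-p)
L = 0.1744

L = -0·log(0.16) - 1·log(0.84) = -log(0.84) = 0.1744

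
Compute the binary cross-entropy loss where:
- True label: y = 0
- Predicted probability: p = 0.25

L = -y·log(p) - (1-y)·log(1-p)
L = 0.2877

L = -0·log(0.25) - 1·log(0.75) = -log(0.75) = 0.2877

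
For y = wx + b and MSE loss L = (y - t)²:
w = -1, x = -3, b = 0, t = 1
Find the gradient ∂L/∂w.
∂L/∂w = -12

y = wx + b = (-1)(-3) + 0 = 3
∂L/∂y = 2(y - t) = 2(3 - 1) = 4
∂y/∂w = x = -3
∂L/∂w = ∂L/∂y · ∂y/∂w = 4 × -3 = -12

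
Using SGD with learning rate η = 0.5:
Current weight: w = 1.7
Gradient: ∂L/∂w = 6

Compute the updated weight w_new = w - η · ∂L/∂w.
w_new = -1.3

w_new = w - η·∂L/∂w = 1.7 - 0.5×(6) = 1.7 - (3) = -1.3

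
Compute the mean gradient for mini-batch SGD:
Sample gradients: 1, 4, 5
Average gradient = 3.333

Average = (1/3)(1 + 4 + 5) = 10/3 = 3.333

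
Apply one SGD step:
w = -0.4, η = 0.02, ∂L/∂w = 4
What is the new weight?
w_new = -0.48

w_new = w - η·∂L/∂w = -0.4 - 0.02×(4) = -0.4 - (0.08) = -0.48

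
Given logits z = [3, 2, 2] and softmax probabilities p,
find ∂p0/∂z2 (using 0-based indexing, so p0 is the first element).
∂p0/∂z2 = -0.1221

p = softmax(z) = [0.5761, 0.2119, 0.2119]
p0 = 0.5761, p2 = 0.2119

∂p0/∂z2 = -p0 × p2 = -0.5761 × 0.2119 = -0.1221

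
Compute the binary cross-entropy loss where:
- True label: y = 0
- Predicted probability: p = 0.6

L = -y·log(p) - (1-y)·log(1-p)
L = 0.9163

L = -0·log(0.6) - 1·log(0.4) = -log(0.4) = 0.9163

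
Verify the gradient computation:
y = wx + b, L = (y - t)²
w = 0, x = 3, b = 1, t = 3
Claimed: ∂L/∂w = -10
Incorrect

y = (0)(3) + 1 = 1
∂L/∂y = 2(y - t) = 2(1 - 3) = -4
∂y/∂w = x = 3
∂L/∂w = -4 × 3 = -12

Claimed value: -10
Incorrect: The correct gradient is -12.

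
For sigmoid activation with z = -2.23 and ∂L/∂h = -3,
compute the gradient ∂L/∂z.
∂L/∂z = -0.263

σ(-2.23) = 0.09709
σ'(-2.23) = σ(-2.23)(1 - σ(-2.23)) = 0.09709 × 0.9029 = 0.08766
∂L/∂z = ∂L/∂h · σ'(z) = -3 × 0.08766 = -0.263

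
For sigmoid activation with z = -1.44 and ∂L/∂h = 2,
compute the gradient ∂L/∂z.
∂L/∂z = 0.3097

σ(-1.44) = 0.1915
σ'(-1.44) = σ(-1.44)(1 - σ(-1.44)) = 0.1915 × 0.8085 = 0.1549
∂L/∂z = ∂L/∂h · σ'(z) = 2 × 0.1549 = 0.3097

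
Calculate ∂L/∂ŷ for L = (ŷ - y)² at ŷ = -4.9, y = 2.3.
∂L/∂ŷ = -14.4

∂L/∂ŷ = 2(ŷ - y) = 2(-4.9 - 2.3) = 2(-7.2) = -14.4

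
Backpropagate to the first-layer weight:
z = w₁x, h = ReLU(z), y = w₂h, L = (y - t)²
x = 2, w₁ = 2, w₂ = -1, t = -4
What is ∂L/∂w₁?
∂L/∂w₁ = 0

Forward pass:
z = w₁x = 2×2 = 4
h = ReLU(4) = 4
y = w₂h = -1×4 = -4

Backward pass:
∂L/∂y = 2(y - t) = 2(-4 - -4) = 0
∂y/∂h = w₂ = -1
∂h/∂z = 1 (ReLU derivative)
∂z/∂w₁ = x = 2

∂L/∂w₁ = 0 × -1 × 1 × 2 = 0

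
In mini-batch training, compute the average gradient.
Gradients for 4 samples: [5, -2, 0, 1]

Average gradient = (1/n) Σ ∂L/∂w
Average gradient = 1

Average = (1/4)(5 + -2 + 0 + 1) = 4/4 = 1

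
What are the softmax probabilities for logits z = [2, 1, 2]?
p = [0.4223, 0.1554, 0.4223]

exp(z) = [7.389, 2.718, 7.389]
Sum = 17.5
p = [0.4223, 0.1554, 0.4223]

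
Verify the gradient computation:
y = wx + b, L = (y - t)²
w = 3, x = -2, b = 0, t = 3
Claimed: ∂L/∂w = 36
Correct

y = (3)(-2) + 0 = -6
∂L/∂y = 2(y - t) = 2(-6 - 3) = -18
∂y/∂w = x = -2
∂L/∂w = -18 × -2 = 36

Claimed value: 36
Correct: The correct gradient is 36.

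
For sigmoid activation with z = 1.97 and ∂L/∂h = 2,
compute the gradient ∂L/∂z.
∂L/∂z = 0.2148

σ(1.97) = 0.8776
σ'(1.97) = σ(1.97)(1 - σ(1.97)) = 0.8776 × 0.1224 = 0.1074
∂L/∂z = ∂L/∂h · σ'(z) = 2 × 0.1074 = 0.2148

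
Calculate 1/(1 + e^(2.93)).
0.05069

sigmoid(-2.93) = 1/(1 + e^(2.93)) = 1/(1 + 18.73) = 0.05069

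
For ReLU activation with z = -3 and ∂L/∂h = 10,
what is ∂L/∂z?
∂L/∂z = 0

h = ReLU(-3) = 0
Since z < 0: ∂h/∂z = 0
∂L/∂z = ∂L/∂h · ∂h/∂z = 10 × 0 = 0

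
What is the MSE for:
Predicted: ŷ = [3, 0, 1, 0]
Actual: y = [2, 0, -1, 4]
MSE = 5.25

MSE = (1/4)((3-2)² + (0-0)² + (1--1)² + (0-4)²) = (1/4)(1 + 0 + 4 + 16) = 5.25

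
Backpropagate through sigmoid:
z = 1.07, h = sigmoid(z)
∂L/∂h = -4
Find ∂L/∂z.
∂L/∂z = -0.7607

σ(1.07) = 0.7446
σ'(1.07) = σ(1.07)(1 - σ(1.07)) = 0.7446 × 0.2554 = 0.1902
∂L/∂z = ∂L/∂h · σ'(z) = -4 × 0.1902 = -0.7607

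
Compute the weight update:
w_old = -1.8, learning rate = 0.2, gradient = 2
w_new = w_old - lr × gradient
w_new = -2.2

w_new = w - η·∂L/∂w = -1.8 - 0.2×(2) = -1.8 - (0.4) = -2.2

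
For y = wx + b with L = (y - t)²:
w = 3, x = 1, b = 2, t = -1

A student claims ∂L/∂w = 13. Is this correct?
Incorrect

y = (3)(1) + 2 = 5
∂L/∂y = 2(y - t) = 2(5 - -1) = 12
∂y/∂w = x = 1
∂L/∂w = 12 × 1 = 12

Claimed value: 13
Incorrect: The correct gradient is 12.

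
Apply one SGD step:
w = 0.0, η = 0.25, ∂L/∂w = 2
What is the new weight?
w_new = -0.5

w_new = w - η·∂L/∂w = 0.0 - 0.25×(2) = 0.0 - (0.5) = -0.5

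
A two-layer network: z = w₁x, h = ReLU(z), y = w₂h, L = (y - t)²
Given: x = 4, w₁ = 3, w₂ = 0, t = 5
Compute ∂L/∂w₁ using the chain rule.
∂L/∂w₁ = 0

Forward pass:
z = w₁x = 3×4 = 12
h = ReLU(12) = 12
y = w₂h = 0×12 = 0

Backward pass:
∂L/∂y = 2(y - t) = 2(0 - 5) = -10
∂y/∂h = w₂ = 0
∂h/∂z = 1 (ReLU derivative)
∂z/∂w₁ = x = 4

∂L/∂w₁ = -10 × 0 × 1 × 4 = 0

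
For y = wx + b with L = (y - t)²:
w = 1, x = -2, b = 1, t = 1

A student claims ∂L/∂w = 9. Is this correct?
Incorrect

y = (1)(-2) + 1 = -1
∂L/∂y = 2(y - t) = 2(-1 - 1) = -4
∂y/∂w = x = -2
∂L/∂w = -4 × -2 = 8

Claimed value: 9
Incorrect: The correct gradient is 8.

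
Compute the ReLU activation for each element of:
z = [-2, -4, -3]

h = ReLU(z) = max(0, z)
h = [0, 0, 0]

ReLU applied element-wise: max(0,-2)=0, max(0,-4)=0, max(0,-3)=0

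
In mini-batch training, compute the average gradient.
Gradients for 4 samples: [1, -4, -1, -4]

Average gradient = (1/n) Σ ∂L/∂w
Average gradient = -2

Average = (1/4)(1 + -4 + -1 + -4) = -8/4 = -2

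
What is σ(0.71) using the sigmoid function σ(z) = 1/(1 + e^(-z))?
0.6704

sigmoid(0.71) = 1/(1 + e^(-0.71)) = 1/(1 + 0.4916) = 0.6704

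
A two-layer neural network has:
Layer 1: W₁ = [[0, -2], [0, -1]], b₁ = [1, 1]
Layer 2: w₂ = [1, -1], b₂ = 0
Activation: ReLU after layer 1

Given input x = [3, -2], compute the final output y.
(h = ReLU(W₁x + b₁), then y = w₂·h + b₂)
y = 2

Layer 1 pre-activation: z₁ = [5, 3]
After ReLU: h = [5, 3]
Layer 2 output: y = 1×5 + -1×3 + 0 = 2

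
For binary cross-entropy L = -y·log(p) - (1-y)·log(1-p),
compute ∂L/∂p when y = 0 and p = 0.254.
∂L/∂p = 1.34

∂L/∂p = -y/p + (1-y)/(1-p) = 0 + 1/0.746 = 1.34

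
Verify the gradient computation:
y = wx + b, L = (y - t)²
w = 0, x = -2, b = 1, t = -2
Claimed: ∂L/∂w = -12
Correct

y = (0)(-2) + 1 = 1
∂L/∂y = 2(y - t) = 2(1 - -2) = 6
∂y/∂w = x = -2
∂L/∂w = 6 × -2 = -12

Claimed value: -12
Correct: The correct gradient is -12.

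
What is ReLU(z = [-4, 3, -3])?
h = [0, 3, 0]

ReLU applied element-wise: max(0,-4)=0, max(0,3)=3, max(0,-3)=0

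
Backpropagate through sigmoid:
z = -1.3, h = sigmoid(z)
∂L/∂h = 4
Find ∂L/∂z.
∂L/∂z = 0.6732

σ(-1.3) = 0.2142
σ'(-1.3) = σ(-1.3)(1 - σ(-1.3)) = 0.2142 × 0.7858 = 0.1683
∂L/∂z = ∂L/∂h · σ'(z) = 4 × 0.1683 = 0.6732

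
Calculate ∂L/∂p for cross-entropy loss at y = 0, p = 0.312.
∂L/∂p = 1.453

∂L/∂p = -y/p + (1-y)/(1-p) = 0 + 1/0.688 = 1.453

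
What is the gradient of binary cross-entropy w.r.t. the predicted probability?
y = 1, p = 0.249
∂L/∂p = -4.016

∂L/∂p = -y/p + (1-y)/(1-p) = -1/0.249 + 0 = -4.016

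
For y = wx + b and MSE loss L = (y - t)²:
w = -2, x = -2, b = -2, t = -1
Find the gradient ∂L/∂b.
∂L/∂b = 6

y = wx + b = (-2)(-2) + -2 = 2
∂L/∂y = 2(y - t) = 2(2 - -1) = 6
∂y/∂b = 1
∂L/∂b = ∂L/∂y · ∂y/∂b = 6 × 1 = 6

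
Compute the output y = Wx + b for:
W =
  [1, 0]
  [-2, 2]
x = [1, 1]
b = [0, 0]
y = [1, 0]

Wx = [1×1 + 0×1, -2×1 + 2×1]
   = [1, 0]
y = Wx + b = [1 + 0, 0 + 0] = [1, 0]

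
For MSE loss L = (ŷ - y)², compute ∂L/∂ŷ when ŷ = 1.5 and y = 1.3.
∂L/∂ŷ = 0.4

∂L/∂ŷ = 2(ŷ - y) = 2(1.5 - 1.3) = 2(0.2) = 0.4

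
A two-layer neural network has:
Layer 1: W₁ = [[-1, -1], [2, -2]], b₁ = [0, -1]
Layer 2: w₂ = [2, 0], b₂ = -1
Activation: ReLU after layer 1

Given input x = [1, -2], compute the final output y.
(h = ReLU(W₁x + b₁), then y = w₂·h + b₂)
y = 1

Layer 1 pre-activation: z₁ = [1, 5]
After ReLU: h = [1, 5]
Layer 2 output: y = 2×1 + 0×5 + -1 = 1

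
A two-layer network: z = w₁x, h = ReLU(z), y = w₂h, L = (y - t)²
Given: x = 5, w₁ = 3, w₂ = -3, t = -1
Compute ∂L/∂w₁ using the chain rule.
∂L/∂w₁ = 1320

Forward pass:
z = w₁x = 3×5 = 15
h = ReLU(15) = 15
y = w₂h = -3×15 = -45

Backward pass:
∂L/∂y = 2(y - t) = 2(-45 - -1) = -88
∂y/∂h = w₂ = -3
∂h/∂z = 1 (ReLU derivative)
∂z/∂w₁ = x = 5

∂L/∂w₁ = -88 × -3 × 1 × 5 = 1320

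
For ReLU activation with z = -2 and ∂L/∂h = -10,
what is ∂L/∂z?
∂L/∂z = 0

h = ReLU(-2) = 0
Since z < 0: ∂h/∂z = 0
∂L/∂z = ∂L/∂h · ∂h/∂z = -10 × 0 = 0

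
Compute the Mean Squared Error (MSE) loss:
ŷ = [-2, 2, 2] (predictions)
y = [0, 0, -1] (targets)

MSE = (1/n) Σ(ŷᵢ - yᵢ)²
MSE = 5.667

MSE = (1/3)((-2-0)² + (2-0)² + (2--1)²) = (1/3)(4 + 4 + 9) = 5.667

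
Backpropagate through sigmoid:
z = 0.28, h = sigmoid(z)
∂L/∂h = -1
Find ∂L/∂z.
∂L/∂z = -0.2452

σ(0.28) = 0.5695
σ'(0.28) = σ(0.28)(1 - σ(0.28)) = 0.5695 × 0.4305 = 0.2452
∂L/∂z = ∂L/∂h · σ'(z) = -1 × 0.2452 = -0.2452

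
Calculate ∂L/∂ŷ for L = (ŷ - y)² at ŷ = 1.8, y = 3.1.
∂L/∂ŷ = -2.6

∂L/∂ŷ = 2(ŷ - y) = 2(1.8 - 3.1) = 2(-1.3) = -2.6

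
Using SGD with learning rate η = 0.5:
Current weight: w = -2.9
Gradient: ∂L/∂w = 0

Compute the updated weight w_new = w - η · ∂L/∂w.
w_new = -2.9

w_new = w - η·∂L/∂w = -2.9 - 0.5×(0) = -2.9 - (0) = -2.9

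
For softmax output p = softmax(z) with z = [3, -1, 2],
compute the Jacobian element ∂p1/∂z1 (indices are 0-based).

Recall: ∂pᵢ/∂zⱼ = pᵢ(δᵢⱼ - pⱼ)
∂p1/∂z1 = 0.01304

p = softmax(z) = [0.7214, 0.01321, 0.2654]
p1 = 0.01321

∂p1/∂z1 = p1(1 - p1) = 0.01321 × (1 - 0.01321) = 0.01304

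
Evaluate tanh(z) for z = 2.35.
0.982

tanh(2.35) = (e^(2.35) - e^(-2.35))/(e^(2.35) + e^(-2.35)) = 0.982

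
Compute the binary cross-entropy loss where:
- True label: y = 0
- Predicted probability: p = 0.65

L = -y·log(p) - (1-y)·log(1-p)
L = 1.05

L = -0·log(0.65) - 1·log(0.35) = -log(0.35) = 1.05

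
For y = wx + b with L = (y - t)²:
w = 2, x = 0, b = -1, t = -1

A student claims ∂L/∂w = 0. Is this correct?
Correct

y = (2)(0) + -1 = -1
∂L/∂y = 2(y - t) = 2(-1 - -1) = 0
∂y/∂w = x = 0
∂L/∂w = 0 × 0 = 0

Claimed value: 0
Correct: The correct gradient is 0.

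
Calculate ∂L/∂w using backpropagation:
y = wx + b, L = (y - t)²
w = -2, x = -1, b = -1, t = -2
∂L/∂w = -6

y = wx + b = (-2)(-1) + -1 = 1
∂L/∂y = 2(y - t) = 2(1 - -2) = 6
∂y/∂w = x = -1
∂L/∂w = ∂L/∂y · ∂y/∂w = 6 × -1 = -6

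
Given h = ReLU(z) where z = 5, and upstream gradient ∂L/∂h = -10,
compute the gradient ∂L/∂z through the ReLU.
∂L/∂z = -10

h = ReLU(5) = 5
Since z > 0: ∂h/∂z = 1
∂L/∂z = ∂L/∂h · ∂h/∂z = -10 × 1 = -10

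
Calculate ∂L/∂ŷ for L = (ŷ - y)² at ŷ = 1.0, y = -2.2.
∂L/∂ŷ = 6.4

∂L/∂ŷ = 2(ŷ - y) = 2(1.0 - -2.2) = 2(3.2) = 6.4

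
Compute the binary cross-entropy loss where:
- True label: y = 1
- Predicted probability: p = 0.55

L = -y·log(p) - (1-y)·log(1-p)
L = 0.5978

L = -1·log(0.55) - 0·log(0.45) = -log(0.55) = 0.5978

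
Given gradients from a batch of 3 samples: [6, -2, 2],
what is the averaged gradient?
Average gradient = 2

Average = (1/3)(6 + -2 + 2) = 6/3 = 2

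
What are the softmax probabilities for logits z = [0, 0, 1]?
p = [0.2119, 0.2119, 0.5761]

exp(z) = [1, 1, 2.718]
Sum = 4.718
p = [0.2119, 0.2119, 0.5761]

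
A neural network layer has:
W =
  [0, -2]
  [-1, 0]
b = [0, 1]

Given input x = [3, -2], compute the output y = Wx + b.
y = [4, -2]

Wx = [0×3 + -2×-2, -1×3 + 0×-2]
   = [4, -3]
y = Wx + b = [4 + 0, -3 + 1] = [4, -2]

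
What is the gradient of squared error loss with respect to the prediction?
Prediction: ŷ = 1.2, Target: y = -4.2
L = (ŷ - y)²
∂L/∂ŷ = 10.8

∂L/∂ŷ = 2(ŷ - y) = 2(1.2 - -4.2) = 2(5.4) = 10.8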